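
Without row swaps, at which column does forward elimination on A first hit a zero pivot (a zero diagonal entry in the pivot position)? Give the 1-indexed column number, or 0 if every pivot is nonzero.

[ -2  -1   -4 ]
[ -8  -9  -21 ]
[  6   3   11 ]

first zero-pivot column = 0

Naive forward elimination:
R2 <- R2 - (4)*R1:  [  0  -5  -5 ]
R3 <- R3 - (-3)*R1:  [  0   0  -1 ]
All pivots nonzero; naive elimination completes without hitting a zero pivot.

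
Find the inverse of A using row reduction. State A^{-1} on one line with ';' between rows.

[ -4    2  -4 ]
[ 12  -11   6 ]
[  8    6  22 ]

inverse = [-139/20 -17/10 -4/5; -27/5 -7/5 -3/5; 4 1 1/2]

Gauss-Jordan on [A | I]:
R1 <- (1/-4)*R1:  [    1  -1/2     1  |  -1/4     0     0 ]
R2 <- R2 - (12)*R1:  [  0  -5  -6  |   3   1   0 ]
R3 <- R3 - (8)*R1:  [  0  10  14  |   2   0   1 ]
R2 <- (1/-5)*R2:  [    0     1   6/5  |  -3/5  -1/5     0 ]
R1 <- R1 - (-1/2)*R2:  [      1       0     8/5  |  -11/20   -1/10       0 ]
R3 <- R3 - (10)*R2:  [ 0  0  2  |  8  2  1 ]
R3 <- (1/2)*R3:  [   0    0    1  |    4    1  1/2 ]
R1 <- R1 - (8/5)*R3:  [       1        0        0  |  -139/20   -17/10     -4/5 ]
R2 <- R2 - (6/5)*R3:  [     0      1      0  |  -27/5   -7/5   -3/5 ]
Right block of [I | A^{-1}] is the inverse:
[ -139/20  -17/10  -4/5 ]
[   -27/5    -7/5  -3/5 ]
[       4       1   1/2 ]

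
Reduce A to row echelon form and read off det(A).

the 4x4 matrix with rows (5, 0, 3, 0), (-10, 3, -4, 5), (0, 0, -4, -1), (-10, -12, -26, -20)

Forward elimination:
R2 <- R2 - (-2)*R1:  [ 0  3  2  5 ]
R4 <- R4 - (-2)*R1:  [   0  -12  -20  -20 ]
R4 <- R4 - (-4)*R2:  [   0    0  -12    0 ]
R4 <- R4 - (3)*R3:  [ 0  0  0  3 ]
Upper-triangular form:
[ 5  0   3   0 ]
[ 0  3   2   5 ]
[ 0  0  -4  -1 ]
[ 0  0   0   3 ]
det(A) = (-1)^0 * (5) * (3) * (-4) * (3) = -180  (0 row swaps -> sign +1)

det(A) = -180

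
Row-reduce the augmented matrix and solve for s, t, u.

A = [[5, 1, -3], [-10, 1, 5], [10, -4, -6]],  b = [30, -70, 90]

Forward elimination on [A|b]:
R2 <- R2 - (-2)*R1:  [   0    3   -1  -10 ]
R3 <- R3 - (2)*R1:  [  0  -6   0  30 ]
R3 <- R3 - (-2)*R2:  [  0   0  -2  10 ]
Row echelon form:
[ 5  1  -3  |   30 ]
[ 0  3  -1  |  -10 ]
[ 0  0  -2  |   10 ]
Back-substitution:
u = (10) / -2 = -5
t = (-10 - (-1)*(-5)) / 3 = -5
s = (30 - (1)*(-5) - (-3)*(-5)) / 5 = 4

(4, -5, -5)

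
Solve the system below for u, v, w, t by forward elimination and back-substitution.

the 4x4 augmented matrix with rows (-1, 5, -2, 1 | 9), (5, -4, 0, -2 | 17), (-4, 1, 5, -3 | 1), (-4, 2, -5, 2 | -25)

(5, 4, 1, -4)

Forward elimination on [A|b]:
R2 <- R2 - (-5)*R1:  [   0   21  -10    3   62 ]
R3 <- R3 - (4)*R1:  [   0  -19   13   -7  -35 ]
R4 <- R4 - (4)*R1:  [   0  -18    3   -2  -61 ]
R3 <- R3 - (-19/21)*R2:  [      0       0   83/21   -30/7  443/21 ]
R4 <- R4 - (-6/7)*R2:  [     0      0  -39/7    4/7  -55/7 ]
R4 <- R4 - (-117/83)*R3:  [       0        0        0  -454/83  1816/83 ]
Row echelon form:
[ -1   5     -2        1  |        9 ]
[  0  21    -10        3  |       62 ]
[  0   0  83/21    -30/7  |   443/21 ]
[  0   0      0  -454/83  |  1816/83 ]
Back-substitution:
t = (1816/83) / (-454/83) = -4
w = (443/21 - (-30/7)*(-4)) / (83/21) = 1
v = (62 - (-10)*(1) - (3)*(-4)) / 21 = 4
u = (9 - (5)*(4) - (-2)*(1) - (1)*(-4)) / -1 = 5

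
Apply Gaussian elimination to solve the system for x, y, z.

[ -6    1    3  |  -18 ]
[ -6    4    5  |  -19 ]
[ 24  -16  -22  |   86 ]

Forward elimination on [A|b]:
R2 <- R2 - (1)*R1:  [  0   3   2  -1 ]
R3 <- R3 - (-4)*R1:  [   0  -12  -10   14 ]
R3 <- R3 - (-4)*R2:  [  0   0  -2  10 ]
Row echelon form:
[ -6  1   3  |  -18 ]
[  0  3   2  |   -1 ]
[  0  0  -2  |   10 ]
Back-substitution:
z = (10) / -2 = -5
y = (-1 - (2)*(-5)) / 3 = 3
x = (-18 - (1)*(3) - (3)*(-5)) / -6 = 1

(1, 3, -5)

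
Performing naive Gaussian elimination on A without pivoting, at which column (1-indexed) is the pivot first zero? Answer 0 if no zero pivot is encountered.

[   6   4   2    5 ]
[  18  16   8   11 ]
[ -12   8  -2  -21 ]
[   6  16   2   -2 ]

Naive forward elimination:
R2 <- R2 - (3)*R1:  [  0   4   2  -4 ]
R3 <- R3 - (-2)*R1:  [   0   16    2  -11 ]
R4 <- R4 - (1)*R1:  [  0  12   0  -7 ]
R3 <- R3 - (4)*R2:  [  0   0  -6   5 ]
R4 <- R4 - (3)*R2:  [  0   0  -6   5 ]
R4 <- R4 - (1)*R3:  [ 0  0  0  0 ]
Matrix at this point:
[ 6  4   2   5 ]
[ 0  4   2  -4 ]
[ 0  0  -6   5 ]
[ 0  0   0   0 ]
Pivot entry (4,4) in the last row is zero and there are no rows below to swap with -> zero pivot in column 4 (A is singular).

first zero-pivot column = 4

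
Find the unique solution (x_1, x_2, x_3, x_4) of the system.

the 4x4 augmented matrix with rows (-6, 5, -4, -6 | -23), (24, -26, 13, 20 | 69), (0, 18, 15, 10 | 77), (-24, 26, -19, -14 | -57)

Forward elimination on [A|b]:
R2 <- R2 - (-4)*R1:  [   0   -6   -3   -4  -23 ]
R4 <- R4 - (4)*R1:  [  0   6  -3  10  35 ]
R3 <- R3 - (-3)*R2:  [  0   0   6  -2   8 ]
R4 <- R4 - (-1)*R2:  [  0   0  -6   6  12 ]
R4 <- R4 - (-1)*R3:  [  0   0   0   4  20 ]
Row echelon form:
[ -6   5  -4  -6  |  -23 ]
[  0  -6  -3  -4  |  -23 ]
[  0   0   6  -2  |    8 ]
[  0   0   0   4  |   20 ]
Back-substitution:
x_4 = (20) / 4 = 5
x_3 = (8 - (-2)*(5)) / 6 = 3
x_2 = (-23 - (-3)*(3) - (-4)*(5)) / -6 = -1
x_1 = (-23 - (5)*(-1) - (-4)*(3) - (-6)*(5)) / -6 = -4

(-4, -1, 3, 5)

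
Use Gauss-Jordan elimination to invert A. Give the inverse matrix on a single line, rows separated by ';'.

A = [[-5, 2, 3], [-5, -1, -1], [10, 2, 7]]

inverse = [-1/15 -8/75 1/75; 1/3 -13/15 -4/15; 0 2/5 1/5]

Gauss-Jordan on [A | I]:
R1 <- (1/-5)*R1:  [    1  -2/5  -3/5  |  -1/5     0     0 ]
R2 <- R2 - (-5)*R1:  [  0  -3  -4  |  -1   1   0 ]
R3 <- R3 - (10)*R1:  [  0   6  13  |   2   0   1 ]
R2 <- (1/-3)*R2:  [    0     1   4/3  |   1/3  -1/3     0 ]
R1 <- R1 - (-2/5)*R2:  [     1      0  -1/15  |  -1/15  -2/15      0 ]
R3 <- R3 - (6)*R2:  [ 0  0  5  |  0  2  1 ]
R3 <- (1/5)*R3:  [   0    0    1  |    0  2/5  1/5 ]
R1 <- R1 - (-1/15)*R3:  [     1      0      0  |  -1/15  -8/75   1/75 ]
R2 <- R2 - (4/3)*R3:  [      0       1       0  |     1/3  -13/15   -4/15 ]
Right block of [I | A^{-1}] is the inverse:
[ -1/15   -8/75   1/75 ]
[   1/3  -13/15  -4/15 ]
[     0     2/5    1/5 ]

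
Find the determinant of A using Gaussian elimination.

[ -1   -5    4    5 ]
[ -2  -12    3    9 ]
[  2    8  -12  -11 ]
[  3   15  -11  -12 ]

det(A) = 6

Forward elimination:
R2 <- R2 - (2)*R1:  [  0  -2  -5  -1 ]
R3 <- R3 - (-2)*R1:  [  0  -2  -4  -1 ]
R4 <- R4 - (-3)*R1:  [ 0  0  1  3 ]
R3 <- R3 - (1)*R2:  [ 0  0  1  0 ]
R4 <- R4 - (1)*R3:  [ 0  0  0  3 ]
Upper-triangular form:
[ -1  -5   4   5 ]
[  0  -2  -5  -1 ]
[  0   0   1   0 ]
[  0   0   0   3 ]
det(A) = (-1)^0 * (-1) * (-2) * (1) * (3) = 6  (0 row swaps -> sign +1)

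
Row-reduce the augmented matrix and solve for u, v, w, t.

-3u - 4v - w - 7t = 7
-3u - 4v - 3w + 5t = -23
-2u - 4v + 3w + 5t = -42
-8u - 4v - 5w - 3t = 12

Forward elimination on [A|b]:
R2 <- R2 - (1)*R1:  [   0    0   -2   12  -30 ]
R3 <- R3 - (2/3)*R1:  [      0    -4/3    11/3    29/3  -140/3 ]
R4 <- R4 - (8/3)*R1:  [     0   20/3   -7/3   47/3  -20/3 ]
R2 <-> R3   (pivot in column 2 was zero)
[ -3    -4    -1    -7       7 ]
[  0  -4/3  11/3  29/3  -140/3 ]
[  0     0    -2    12     -30 ]
[  0  20/3  -7/3  47/3   -20/3 ]
R4 <- R4 - (-5)*R2:  [    0     0    16    64  -240 ]
R4 <- R4 - (-8)*R3:  [    0     0     0   160  -480 ]
Row echelon form:
[ -3    -4    -1    -7  |       7 ]
[  0  -4/3  11/3  29/3  |  -140/3 ]
[  0     0    -2    12  |     -30 ]
[  0     0     0   160  |    -480 ]
Back-substitution:
t = (-480) / 160 = -3
w = (-30 - (12)*(-3)) / -2 = -3
v = (-140/3 - (11/3)*(-3) - (29/3)*(-3)) / (-4/3) = 5
u = (7 - (-4)*(5) - (-1)*(-3) - (-7)*(-3)) / -3 = -1

(-1, 5, -3, -3)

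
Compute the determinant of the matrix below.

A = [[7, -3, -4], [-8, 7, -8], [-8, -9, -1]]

Forward elimination:
R2 <- R2 - (-8/7)*R1:  [     0   25/7  -88/7 ]
R3 <- R3 - (-8/7)*R1:  [     0  -87/7  -39/7 ]
R3 <- R3 - (-87/25)*R2:  [        0         0  -1233/25 ]
Upper-triangular form:
[ 7    -3        -4 ]
[ 0  25/7     -88/7 ]
[ 0     0  -1233/25 ]
det(A) = (-1)^0 * (7) * (25/7) * (-1233/25) = -1233  (0 row swaps -> sign +1)

det(A) = -1233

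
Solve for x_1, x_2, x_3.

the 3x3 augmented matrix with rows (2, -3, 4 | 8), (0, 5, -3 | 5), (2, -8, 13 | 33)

Forward elimination on [A|b]:
R3 <- R3 - (1)*R1:  [  0  -5   9  25 ]
R3 <- R3 - (-1)*R2:  [  0   0   6  30 ]
Row echelon form:
[ 2  -3   4  |   8 ]
[ 0   5  -3  |   5 ]
[ 0   0   6  |  30 ]
Back-substitution:
x_3 = (30) / 6 = 5
x_2 = (5 - (-3)*(5)) / 5 = 4
x_1 = (8 - (-3)*(4) - (4)*(5)) / 2 = 0

(0, 4, 5)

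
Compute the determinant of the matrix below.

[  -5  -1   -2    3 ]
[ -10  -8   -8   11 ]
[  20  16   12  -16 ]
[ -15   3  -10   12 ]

det(A) = 480

Forward elimination:
R2 <- R2 - (2)*R1:  [  0  -6  -4   5 ]
R3 <- R3 - (-4)*R1:  [  0  12   4  -4 ]
R4 <- R4 - (3)*R1:  [  0   6  -4   3 ]
R3 <- R3 - (-2)*R2:  [  0   0  -4   6 ]
R4 <- R4 - (-1)*R2:  [  0   0  -8   8 ]
R4 <- R4 - (2)*R3:  [  0   0   0  -4 ]
Upper-triangular form:
[ -5  -1  -2   3 ]
[  0  -6  -4   5 ]
[  0   0  -4   6 ]
[  0   0   0  -4 ]
det(A) = (-1)^0 * (-5) * (-6) * (-4) * (-4) = 480  (0 row swaps -> sign +1)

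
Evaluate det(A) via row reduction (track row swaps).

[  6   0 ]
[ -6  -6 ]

det(A) = -36

Forward elimination:
R2 <- R2 - (-1)*R1:  [  0  -6 ]
Upper-triangular form:
[ 6   0 ]
[ 0  -6 ]
det(A) = (-1)^0 * (6) * (-6) = -36  (0 row swaps -> sign +1)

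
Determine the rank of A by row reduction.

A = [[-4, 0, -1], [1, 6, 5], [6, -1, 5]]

Row reduction:
R2 <- R2 - (-1/4)*R1:  [    0     6  19/4 ]
R3 <- R3 - (-3/2)*R1:  [   0   -1  7/2 ]
R3 <- R3 - (-1/6)*R2:  [      0       0  103/24 ]
Row echelon form:
[ -4  0      -1 ]
[  0  6    19/4 ]
[  0  0  103/24 ]
Nonzero rows / pivot columns: 3

rank(A) = 3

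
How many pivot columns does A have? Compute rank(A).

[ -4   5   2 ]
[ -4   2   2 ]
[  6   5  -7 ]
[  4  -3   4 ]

rank(A) = 3

Row reduction:
R2 <- R2 - (1)*R1:  [  0  -3   0 ]
R3 <- R3 - (-3/2)*R1:  [    0  25/2    -4 ]
R4 <- R4 - (-1)*R1:  [ 0  2  6 ]
R3 <- R3 - (-25/6)*R2:  [  0   0  -4 ]
R4 <- R4 - (-2/3)*R2:  [ 0  0  6 ]
R4 <- R4 - (-3/2)*R3:  [ 0  0  0 ]
Row echelon form:
[ -4   5   2 ]
[  0  -3   0 ]
[  0   0  -4 ]
[  0   0   0 ]
Nonzero rows / pivot columns: 3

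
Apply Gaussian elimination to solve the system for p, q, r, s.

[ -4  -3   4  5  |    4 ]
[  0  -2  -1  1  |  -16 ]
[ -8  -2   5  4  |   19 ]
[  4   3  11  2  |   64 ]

(-1, 5, 5, -1)

Forward elimination on [A|b]:
R3 <- R3 - (2)*R1:  [  0   4  -3  -6  11 ]
R4 <- R4 - (-1)*R1:  [  0   0  15   7  68 ]
R3 <- R3 - (-2)*R2:  [   0    0   -5   -4  -21 ]
R4 <- R4 - (-3)*R3:  [  0   0   0  -5   5 ]
Row echelon form:
[ -4  -3   4   5  |    4 ]
[  0  -2  -1   1  |  -16 ]
[  0   0  -5  -4  |  -21 ]
[  0   0   0  -5  |    5 ]
Back-substitution:
s = (5) / -5 = -1
r = (-21 - (-4)*(-1)) / -5 = 5
q = (-16 - (-1)*(5) - (1)*(-1)) / -2 = 5
p = (4 - (-3)*(5) - (4)*(5) - (5)*(-1)) / -4 = -1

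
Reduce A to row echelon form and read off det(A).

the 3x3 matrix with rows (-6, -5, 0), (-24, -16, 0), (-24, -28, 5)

det(A) = -120

Forward elimination:
R2 <- R2 - (4)*R1:  [ 0  4  0 ]
R3 <- R3 - (4)*R1:  [  0  -8   5 ]
R3 <- R3 - (-2)*R2:  [ 0  0  5 ]
Upper-triangular form:
[ -6  -5  0 ]
[  0   4  0 ]
[  0   0  5 ]
det(A) = (-1)^0 * (-6) * (4) * (5) = -120  (0 row swaps -> sign +1)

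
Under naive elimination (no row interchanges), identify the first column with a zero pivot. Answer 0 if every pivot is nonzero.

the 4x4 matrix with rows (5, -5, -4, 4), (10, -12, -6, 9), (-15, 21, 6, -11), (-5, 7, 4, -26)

first zero-pivot column = 3

Naive forward elimination:
R2 <- R2 - (2)*R1:  [  0  -2   2   1 ]
R3 <- R3 - (-3)*R1:  [  0   6  -6   1 ]
R4 <- R4 - (-1)*R1:  [   0    2    0  -22 ]
R3 <- R3 - (-3)*R2:  [ 0  0  0  4 ]
R4 <- R4 - (-1)*R2:  [   0    0    2  -21 ]
Matrix at this point:
[ 5  -5  -4    4 ]
[ 0  -2   2    1 ]
[ 0   0   0    4 ]
[ 0   0   2  -21 ]
Pivot entry (3,3) is zero but row 4 has 2 in column 3 -> naive elimination stops; a row interchange (e.g. R3 <-> R4) would be required here.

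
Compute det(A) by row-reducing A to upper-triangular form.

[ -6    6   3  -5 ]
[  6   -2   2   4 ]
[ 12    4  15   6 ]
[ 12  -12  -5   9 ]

Forward elimination:
R2 <- R2 - (-1)*R1:  [  0   4   5  -1 ]
R3 <- R3 - (-2)*R1:  [  0  16  21  -4 ]
R4 <- R4 - (-2)*R1:  [  0   0   1  -1 ]
R3 <- R3 - (4)*R2:  [ 0  0  1  0 ]
R4 <- R4 - (1)*R3:  [  0   0   0  -1 ]
Upper-triangular form:
[ -6  6  3  -5 ]
[  0  4  5  -1 ]
[  0  0  1   0 ]
[  0  0  0  -1 ]
det(A) = (-1)^0 * (-6) * (4) * (1) * (-1) = 24  (0 row swaps -> sign +1)

det(A) = 24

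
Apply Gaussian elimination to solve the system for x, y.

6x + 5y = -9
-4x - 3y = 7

(-4, 3)

Forward elimination on [A|b]:
R2 <- R2 - (-2/3)*R1:  [   0  1/3    1 ]
Row echelon form:
[ 6    5  |  -9 ]
[ 0  1/3  |   1 ]
Back-substitution:
y = (1) / (1/3) = 3
x = (-9 - (5)*(3)) / 6 = -4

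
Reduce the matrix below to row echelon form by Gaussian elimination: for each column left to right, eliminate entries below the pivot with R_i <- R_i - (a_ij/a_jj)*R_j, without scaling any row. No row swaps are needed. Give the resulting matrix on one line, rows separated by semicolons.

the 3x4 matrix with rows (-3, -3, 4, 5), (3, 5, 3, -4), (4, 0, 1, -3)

REF = [-3 -3 4 5; 0 2 7 1; 0 0 61/3 17/3]

Forward elimination:
R2 <- R2 - (-1)*R1:  [ 0  2  7  1 ]
R3 <- R3 - (-4/3)*R1:  [    0    -4  19/3  11/3 ]
R3 <- R3 - (-2)*R2:  [    0     0  61/3  17/3 ]
Row echelon form:
[ -3  -3     4     5 ]
[  0   2     7     1 ]
[  0   0  61/3  17/3 ]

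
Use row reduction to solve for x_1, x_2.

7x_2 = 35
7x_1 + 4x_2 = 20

(0, 5)

Forward elimination on [A|b]:
R1 <-> R2   (pivot in column 1 was zero)
[ 7  4  20 ]
[ 0  7  35 ]
Row echelon form:
[ 7  4  |  20 ]
[ 0  7  |  35 ]
Back-substitution:
x_2 = (35) / 7 = 5
x_1 = (20 - (4)*(5)) / 7 = 0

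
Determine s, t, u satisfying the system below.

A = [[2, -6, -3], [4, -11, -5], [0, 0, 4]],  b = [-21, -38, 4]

(0, 3, 1)

Forward elimination on [A|b]:
R2 <- R2 - (2)*R1:  [ 0  1  1  4 ]
Row echelon form:
[ 2  -6  -3  |  -21 ]
[ 0   1   1  |    4 ]
[ 0   0   4  |    4 ]
Back-substitution:
u = (4) / 4 = 1
t = (4 - (1)*(1)) / 1 = 3
s = (-21 - (-6)*(3) - (-3)*(1)) / 2 = 0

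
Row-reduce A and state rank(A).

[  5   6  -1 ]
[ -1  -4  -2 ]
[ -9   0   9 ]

Row reduction:
R2 <- R2 - (-1/5)*R1:  [     0  -14/5  -11/5 ]
R3 <- R3 - (-9/5)*R1:  [    0  54/5  36/5 ]
R3 <- R3 - (-27/7)*R2:  [    0     0  -9/7 ]
Row echelon form:
[ 5      6     -1 ]
[ 0  -14/5  -11/5 ]
[ 0      0   -9/7 ]
Nonzero rows / pivot columns: 3

rank(A) = 3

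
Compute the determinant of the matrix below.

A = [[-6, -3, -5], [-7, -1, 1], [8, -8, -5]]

det(A) = -317

Forward elimination:
R2 <- R2 - (7/6)*R1:  [    0   5/2  41/6 ]
R3 <- R3 - (-4/3)*R1:  [     0    -12  -35/3 ]
R3 <- R3 - (-24/5)*R2:  [      0       0  317/15 ]
Upper-triangular form:
[ -6   -3      -5 ]
[  0  5/2    41/6 ]
[  0    0  317/15 ]
det(A) = (-1)^0 * (-6) * (5/2) * (317/15) = -317  (0 row swaps -> sign +1)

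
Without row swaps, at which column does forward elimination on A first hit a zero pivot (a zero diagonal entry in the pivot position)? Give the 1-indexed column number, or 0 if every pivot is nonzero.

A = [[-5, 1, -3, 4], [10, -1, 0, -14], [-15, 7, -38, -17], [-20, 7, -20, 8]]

Naive forward elimination:
R2 <- R2 - (-2)*R1:  [  0   1  -6  -6 ]
R3 <- R3 - (3)*R1:  [   0    4  -29  -29 ]
R4 <- R4 - (4)*R1:  [  0   3  -8  -8 ]
R3 <- R3 - (4)*R2:  [  0   0  -5  -5 ]
R4 <- R4 - (3)*R2:  [  0   0  10  10 ]
R4 <- R4 - (-2)*R3:  [ 0  0  0  0 ]
Matrix at this point:
[ -5  1  -3   4 ]
[  0  1  -6  -6 ]
[  0  0  -5  -5 ]
[  0  0   0   0 ]
Pivot entry (4,4) in the last row is zero and there are no rows below to swap with -> zero pivot in column 4 (A is singular).

first zero-pivot column = 4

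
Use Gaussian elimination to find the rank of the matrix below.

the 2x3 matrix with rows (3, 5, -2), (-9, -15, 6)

Row reduction:
R2 <- R2 - (-3)*R1:  [ 0  0  0 ]
Row echelon form:
[ 3  5  -2 ]
[ 0  0   0 ]
Nonzero rows / pivot columns: 1

rank(A) = 1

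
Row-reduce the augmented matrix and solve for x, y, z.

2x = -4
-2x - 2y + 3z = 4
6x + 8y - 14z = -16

Forward elimination on [A|b]:
R2 <- R2 - (-1)*R1:  [  0  -2   3   0 ]
R3 <- R3 - (3)*R1:  [   0    8  -14   -4 ]
R3 <- R3 - (-4)*R2:  [  0   0  -2  -4 ]
Row echelon form:
[ 2   0   0  |  -4 ]
[ 0  -2   3  |   0 ]
[ 0   0  -2  |  -4 ]
Back-substitution:
z = (-4) / -2 = 2
y = (0 - (3)*(2)) / -2 = 3
x = (-4) / 2 = -2

(-2, 3, 2)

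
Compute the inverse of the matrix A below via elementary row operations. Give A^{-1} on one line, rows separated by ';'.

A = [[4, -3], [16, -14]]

Gauss-Jordan on [A | I]:
R1 <- (1/4)*R1:  [    1  -3/4  |   1/4     0 ]
R2 <- R2 - (16)*R1:  [  0  -2  |  -4   1 ]
R2 <- (1/-2)*R2:  [    0     1  |     2  -1/2 ]
R1 <- R1 - (-3/4)*R2:  [    1     0  |   7/4  -3/8 ]
Right block of [I | A^{-1}] is the inverse:
[ 7/4  -3/8 ]
[   2  -1/2 ]

inverse = [7/4 -3/8; 2 -1/2]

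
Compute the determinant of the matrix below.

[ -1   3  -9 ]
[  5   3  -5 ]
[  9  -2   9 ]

det(A) = 46

Forward elimination:
R2 <- R2 - (-5)*R1:  [   0   18  -50 ]
R3 <- R3 - (-9)*R1:  [   0   25  -72 ]
R3 <- R3 - (25/18)*R2:  [     0      0  -23/9 ]
Upper-triangular form:
[ -1   3     -9 ]
[  0  18    -50 ]
[  0   0  -23/9 ]
det(A) = (-1)^0 * (-1) * (18) * (-23/9) = 46  (0 row swaps -> sign +1)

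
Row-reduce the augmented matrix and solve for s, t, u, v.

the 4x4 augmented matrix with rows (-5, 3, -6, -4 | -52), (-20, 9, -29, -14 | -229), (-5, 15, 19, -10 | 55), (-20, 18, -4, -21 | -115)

Forward elimination on [A|b]:
R2 <- R2 - (4)*R1:  [   0   -3   -5    2  -21 ]
R3 <- R3 - (1)*R1:  [   0   12   25   -6  107 ]
R4 <- R4 - (4)*R1:  [  0   6  20  -5  93 ]
R3 <- R3 - (-4)*R2:  [  0   0   5   2  23 ]
R4 <- R4 - (-2)*R2:  [  0   0  10  -1  51 ]
R4 <- R4 - (2)*R3:  [  0   0   0  -5   5 ]
Row echelon form:
[ -5   3  -6  -4  |  -52 ]
[  0  -3  -5   2  |  -21 ]
[  0   0   5   2  |   23 ]
[  0   0   0  -5  |    5 ]
Back-substitution:
v = (5) / -5 = -1
u = (23 - (2)*(-1)) / 5 = 5
t = (-21 - (-5)*(5) - (2)*(-1)) / -3 = -2
s = (-52 - (3)*(-2) - (-6)*(5) - (-4)*(-1)) / -5 = 4

(4, -2, 5, -1)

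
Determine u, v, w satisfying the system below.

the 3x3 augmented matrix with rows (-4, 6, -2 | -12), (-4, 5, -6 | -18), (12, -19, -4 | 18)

(-1, -2, 2)

Forward elimination on [A|b]:
R2 <- R2 - (1)*R1:  [  0  -1  -4  -6 ]
R3 <- R3 - (-3)*R1:  [   0   -1  -10  -18 ]
R3 <- R3 - (1)*R2:  [   0    0   -6  -12 ]
Row echelon form:
[ -4   6  -2  |  -12 ]
[  0  -1  -4  |   -6 ]
[  0   0  -6  |  -12 ]
Back-substitution:
w = (-12) / -6 = 2
v = (-6 - (-4)*(2)) / -1 = -2
u = (-12 - (6)*(-2) - (-2)*(2)) / -4 = -1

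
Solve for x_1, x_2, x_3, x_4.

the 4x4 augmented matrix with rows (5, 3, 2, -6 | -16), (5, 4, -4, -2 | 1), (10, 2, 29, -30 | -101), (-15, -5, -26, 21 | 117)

(-5, 3, -3, -1)

Forward elimination on [A|b]:
R2 <- R2 - (1)*R1:  [  0   1  -6   4  17 ]
R3 <- R3 - (2)*R1:  [   0   -4   25  -18  -69 ]
R4 <- R4 - (-3)*R1:  [   0    4  -20    3   69 ]
R3 <- R3 - (-4)*R2:  [  0   0   1  -2  -1 ]
R4 <- R4 - (4)*R2:  [   0    0    4  -13    1 ]
R4 <- R4 - (4)*R3:  [  0   0   0  -5   5 ]
Row echelon form:
[ 5  3   2  -6  |  -16 ]
[ 0  1  -6   4  |   17 ]
[ 0  0   1  -2  |   -1 ]
[ 0  0   0  -5  |    5 ]
Back-substitution:
x_4 = (5) / -5 = -1
x_3 = (-1 - (-2)*(-1)) / 1 = -3
x_2 = (17 - (-6)*(-3) - (4)*(-1)) / 1 = 3
x_1 = (-16 - (3)*(3) - (2)*(-3) - (-6)*(-1)) / 5 = -5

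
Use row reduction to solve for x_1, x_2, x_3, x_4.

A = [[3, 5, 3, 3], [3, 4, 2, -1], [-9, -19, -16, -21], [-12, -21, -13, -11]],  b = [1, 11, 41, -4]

(3, 2, -4, -2)

Forward elimination on [A|b]:
R2 <- R2 - (1)*R1:  [  0  -1  -1  -4  10 ]
R3 <- R3 - (-3)*R1:  [   0   -4   -7  -12   44 ]
R4 <- R4 - (-4)*R1:  [  0  -1  -1   1   0 ]
R3 <- R3 - (4)*R2:  [  0   0  -3   4   4 ]
R4 <- R4 - (1)*R2:  [   0    0    0    5  -10 ]
Row echelon form:
[ 3   5   3   3  |    1 ]
[ 0  -1  -1  -4  |   10 ]
[ 0   0  -3   4  |    4 ]
[ 0   0   0   5  |  -10 ]
Back-substitution:
x_4 = (-10) / 5 = -2
x_3 = (4 - (4)*(-2)) / -3 = -4
x_2 = (10 - (-1)*(-4) - (-4)*(-2)) / -1 = 2
x_1 = (1 - (5)*(2) - (3)*(-4) - (3)*(-2)) / 3 = 3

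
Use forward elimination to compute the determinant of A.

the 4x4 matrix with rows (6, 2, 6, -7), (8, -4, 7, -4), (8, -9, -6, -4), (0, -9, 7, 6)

Forward elimination:
R2 <- R2 - (4/3)*R1:  [     0  -20/3     -1   16/3 ]
R3 <- R3 - (4/3)*R1:  [     0  -35/3    -14   16/3 ]
R3 <- R3 - (7/4)*R2:  [     0      0  -49/4     -4 ]
R4 <- R4 - (27/20)*R2:  [      0       0  167/20    -6/5 ]
R4 <- R4 - (-167/245)*R3:  [        0         0         0  -962/245 ]
Upper-triangular form:
[ 6      2      6        -7 ]
[ 0  -20/3     -1      16/3 ]
[ 0      0  -49/4        -4 ]
[ 0      0      0  -962/245 ]
det(A) = (-1)^0 * (6) * (-20/3) * (-49/4) * (-962/245) = -1924  (0 row swaps -> sign +1)

det(A) = -1924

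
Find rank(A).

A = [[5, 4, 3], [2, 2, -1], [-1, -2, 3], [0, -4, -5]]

rank(A) = 3

Row reduction:
R2 <- R2 - (2/5)*R1:  [     0    2/5  -11/5 ]
R3 <- R3 - (-1/5)*R1:  [    0  -6/5  18/5 ]
R3 <- R3 - (-3)*R2:  [  0   0  -3 ]
R4 <- R4 - (-10)*R2:  [   0    0  -27 ]
R4 <- R4 - (9)*R3:  [ 0  0  0 ]
Row echelon form:
[ 5    4      3 ]
[ 0  2/5  -11/5 ]
[ 0    0     -3 ]
[ 0    0      0 ]
Nonzero rows / pivot columns: 3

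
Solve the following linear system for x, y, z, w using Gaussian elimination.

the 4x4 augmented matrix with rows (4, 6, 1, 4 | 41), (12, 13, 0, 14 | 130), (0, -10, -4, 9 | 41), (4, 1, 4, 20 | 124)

Forward elimination on [A|b]:
R2 <- R2 - (3)*R1:  [  0  -5  -3   2   7 ]
R4 <- R4 - (1)*R1:  [  0  -5   3  16  83 ]
R3 <- R3 - (2)*R2:  [  0   0   2   5  27 ]
R4 <- R4 - (1)*R2:  [  0   0   6  14  76 ]
R4 <- R4 - (3)*R3:  [  0   0   0  -1  -5 ]
Row echelon form:
[ 4   6   1   4  |  41 ]
[ 0  -5  -3   2  |   7 ]
[ 0   0   2   5  |  27 ]
[ 0   0   0  -1  |  -5 ]
Back-substitution:
w = (-5) / -1 = 5
z = (27 - (5)*(5)) / 2 = 1
y = (7 - (-3)*(1) - (2)*(5)) / -5 = 0
x = (41 - (6)*(0) - (1)*(1) - (4)*(5)) / 4 = 5

(5, 0, 1, 5)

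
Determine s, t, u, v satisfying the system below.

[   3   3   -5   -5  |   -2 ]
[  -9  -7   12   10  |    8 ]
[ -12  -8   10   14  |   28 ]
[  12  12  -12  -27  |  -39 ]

(-3, -1, -3, 1)

Forward elimination on [A|b]:
R2 <- R2 - (-3)*R1:  [  0   2  -3  -5   2 ]
R3 <- R3 - (-4)*R1:  [   0    4  -10   -6   20 ]
R4 <- R4 - (4)*R1:  [   0    0    8   -7  -31 ]
R3 <- R3 - (2)*R2:  [  0   0  -4   4  16 ]
R4 <- R4 - (-2)*R3:  [ 0  0  0  1  1 ]
Row echelon form:
[ 3  3  -5  -5  |  -2 ]
[ 0  2  -3  -5  |   2 ]
[ 0  0  -4   4  |  16 ]
[ 0  0   0   1  |   1 ]
Back-substitution:
v = (1) / 1 = 1
u = (16 - (4)*(1)) / -4 = -3
t = (2 - (-3)*(-3) - (-5)*(1)) / 2 = -1
s = (-2 - (3)*(-1) - (-5)*(-3) - (-5)*(1)) / 3 = -3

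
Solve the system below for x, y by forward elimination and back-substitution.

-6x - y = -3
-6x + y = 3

Forward elimination on [A|b]:
R2 <- R2 - (1)*R1:  [ 0  2  6 ]
Row echelon form:
[ -6  -1  |  -3 ]
[  0   2  |   6 ]
Back-substitution:
y = (6) / 2 = 3
x = (-3 - (-1)*(3)) / -6 = 0

(0, 3)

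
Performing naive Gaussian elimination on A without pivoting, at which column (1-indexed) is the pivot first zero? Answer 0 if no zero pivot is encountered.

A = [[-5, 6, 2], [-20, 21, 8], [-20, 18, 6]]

first zero-pivot column = 0

Naive forward elimination:
R2 <- R2 - (4)*R1:  [  0  -3   0 ]
R3 <- R3 - (4)*R1:  [  0  -6  -2 ]
R3 <- R3 - (2)*R2:  [  0   0  -2 ]
All pivots nonzero; naive elimination completes without hitting a zero pivot.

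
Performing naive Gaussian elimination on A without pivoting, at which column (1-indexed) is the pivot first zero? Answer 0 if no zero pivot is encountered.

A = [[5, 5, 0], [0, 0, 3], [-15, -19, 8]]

first zero-pivot column = 2

Naive forward elimination:
R3 <- R3 - (-3)*R1:  [  0  -4   8 ]
Matrix at this point:
[ 5   5  0 ]
[ 0   0  3 ]
[ 0  -4  8 ]
Pivot entry (2,2) is zero but row 3 has -4 in column 2 -> naive elimination stops; a row interchange (e.g. R2 <-> R3) would be required here.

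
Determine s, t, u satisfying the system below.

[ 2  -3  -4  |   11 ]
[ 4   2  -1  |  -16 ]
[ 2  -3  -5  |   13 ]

Forward elimination on [A|b]:
R2 <- R2 - (2)*R1:  [   0    8    7  -38 ]
R3 <- R3 - (1)*R1:  [  0   0  -1   2 ]
Row echelon form:
[ 2  -3  -4  |   11 ]
[ 0   8   7  |  -38 ]
[ 0   0  -1  |    2 ]
Back-substitution:
u = (2) / -1 = -2
t = (-38 - (7)*(-2)) / 8 = -3
s = (11 - (-3)*(-3) - (-4)*(-2)) / 2 = -3

(-3, -3, -2)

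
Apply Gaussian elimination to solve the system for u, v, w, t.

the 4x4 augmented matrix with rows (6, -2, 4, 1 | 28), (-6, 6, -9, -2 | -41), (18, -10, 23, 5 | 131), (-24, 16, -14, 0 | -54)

(2, 4, 5, 4)

Forward elimination on [A|b]:
R2 <- R2 - (-1)*R1:  [   0    4   -5   -1  -13 ]
R3 <- R3 - (3)*R1:  [  0  -4  11   2  47 ]
R4 <- R4 - (-4)*R1:  [  0   8   2   4  58 ]
R3 <- R3 - (-1)*R2:  [  0   0   6   1  34 ]
R4 <- R4 - (2)*R2:  [  0   0  12   6  84 ]
R4 <- R4 - (2)*R3:  [  0   0   0   4  16 ]
Row echelon form:
[ 6  -2   4   1  |   28 ]
[ 0   4  -5  -1  |  -13 ]
[ 0   0   6   1  |   34 ]
[ 0   0   0   4  |   16 ]
Back-substitution:
t = (16) / 4 = 4
w = (34 - (1)*(4)) / 6 = 5
v = (-13 - (-5)*(5) - (-1)*(4)) / 4 = 4
u = (28 - (-2)*(4) - (4)*(5) - (1)*(4)) / 6 = 2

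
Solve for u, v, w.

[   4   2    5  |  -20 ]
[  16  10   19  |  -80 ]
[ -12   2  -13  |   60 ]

(-5, 0, 0)

Forward elimination on [A|b]:
R2 <- R2 - (4)*R1:  [  0   2  -1   0 ]
R3 <- R3 - (-3)*R1:  [ 0  8  2  0 ]
R3 <- R3 - (4)*R2:  [ 0  0  6  0 ]
Row echelon form:
[ 4  2   5  |  -20 ]
[ 0  2  -1  |    0 ]
[ 0  0   6  |    0 ]
Back-substitution:
w = (0) / 6 = 0
v = (0 - (-1)*(0)) / 2 = 0
u = (-20 - (2)*(0) - (5)*(0)) / 4 = -5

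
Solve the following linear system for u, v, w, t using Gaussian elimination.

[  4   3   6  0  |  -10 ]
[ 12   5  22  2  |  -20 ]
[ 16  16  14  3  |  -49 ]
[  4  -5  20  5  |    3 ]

Forward elimination on [A|b]:
R2 <- R2 - (3)*R1:  [  0  -4   4   2  10 ]
R3 <- R3 - (4)*R1:  [   0    4  -10    3   -9 ]
R4 <- R4 - (1)*R1:  [  0  -8  14   5  13 ]
R3 <- R3 - (-1)*R2:  [  0   0  -6   5   1 ]
R4 <- R4 - (2)*R2:  [  0   0   6   1  -7 ]
R4 <- R4 - (-1)*R3:  [  0   0   0   6  -6 ]
Row echelon form:
[ 4   3   6  0  |  -10 ]
[ 0  -4   4  2  |   10 ]
[ 0   0  -6  5  |    1 ]
[ 0   0   0  6  |   -6 ]
Back-substitution:
t = (-6) / 6 = -1
w = (1 - (5)*(-1)) / -6 = -1
v = (10 - (4)*(-1) - (2)*(-1)) / -4 = -4
u = (-10 - (3)*(-4) - (6)*(-1)) / 4 = 2

(2, -4, -1, -1)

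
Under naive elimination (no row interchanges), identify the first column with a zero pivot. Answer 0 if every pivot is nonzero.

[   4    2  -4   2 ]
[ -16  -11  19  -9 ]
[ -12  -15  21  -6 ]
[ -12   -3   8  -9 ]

Naive forward elimination:
R2 <- R2 - (-4)*R1:  [  0  -3   3  -1 ]
R3 <- R3 - (-3)*R1:  [  0  -9   9   0 ]
R4 <- R4 - (-3)*R1:  [  0   3  -4  -3 ]
R3 <- R3 - (3)*R2:  [ 0  0  0  3 ]
R4 <- R4 - (-1)*R2:  [  0   0  -1  -4 ]
Matrix at this point:
[ 4   2  -4   2 ]
[ 0  -3   3  -1 ]
[ 0   0   0   3 ]
[ 0   0  -1  -4 ]
Pivot entry (3,3) is zero but row 4 has -1 in column 3 -> naive elimination stops; a row interchange (e.g. R3 <-> R4) would be required here.

first zero-pivot column = 3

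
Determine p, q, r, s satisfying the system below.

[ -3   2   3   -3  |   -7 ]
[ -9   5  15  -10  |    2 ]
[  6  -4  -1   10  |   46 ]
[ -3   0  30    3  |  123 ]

Forward elimination on [A|b]:
R2 <- R2 - (3)*R1:  [  0  -1   6  -1  23 ]
R3 <- R3 - (-2)*R1:  [  0   0   5   4  32 ]
R4 <- R4 - (1)*R1:  [   0   -2   27    6  130 ]
R4 <- R4 - (2)*R2:  [  0   0  15   8  84 ]
R4 <- R4 - (3)*R3:  [   0    0    0   -4  -12 ]
Row echelon form:
[ -3   2  3  -3  |   -7 ]
[  0  -1  6  -1  |   23 ]
[  0   0  5   4  |   32 ]
[  0   0  0  -4  |  -12 ]
Back-substitution:
s = (-12) / -4 = 3
r = (32 - (4)*(3)) / 5 = 4
q = (23 - (6)*(4) - (-1)*(3)) / -1 = -2
p = (-7 - (2)*(-2) - (3)*(4) - (-3)*(3)) / -3 = 2

(2, -2, 4, 3)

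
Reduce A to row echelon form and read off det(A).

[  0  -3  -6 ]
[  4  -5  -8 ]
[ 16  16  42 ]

det(A) = 24

Forward elimination:
R1 <-> R2   (pivot in column 1 was zero)
[  4  -5  -8 ]
[  0  -3  -6 ]
[ 16  16  42 ]
R3 <- R3 - (4)*R1:  [  0  36  74 ]
R3 <- R3 - (-12)*R2:  [ 0  0  2 ]
Upper-triangular form:
[ 4  -5  -8 ]
[ 0  -3  -6 ]
[ 0   0   2 ]
det(A) = (-1)^1 * (4) * (-3) * (2) = 24  (1 row swap -> sign -1)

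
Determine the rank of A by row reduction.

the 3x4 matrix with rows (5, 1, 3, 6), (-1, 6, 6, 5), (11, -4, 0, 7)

Row reduction:
R2 <- R2 - (-1/5)*R1:  [    0  31/5  33/5  31/5 ]
R3 <- R3 - (11/5)*R1:  [     0  -31/5  -33/5  -31/5 ]
R3 <- R3 - (-1)*R2:  [ 0  0  0  0 ]
Row echelon form:
[ 5     1     3     6 ]
[ 0  31/5  33/5  31/5 ]
[ 0     0     0     0 ]
Nonzero rows / pivot columns: 2

rank(A) = 2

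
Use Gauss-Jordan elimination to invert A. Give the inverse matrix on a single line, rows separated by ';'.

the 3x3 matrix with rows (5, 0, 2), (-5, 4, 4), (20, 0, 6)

Gauss-Jordan on [A | I]:
R1 <- (1/5)*R1:  [   1    0  2/5  |  1/5    0    0 ]
R2 <- R2 - (-5)*R1:  [ 0  4  6  |  1  1  0 ]
R3 <- R3 - (20)*R1:  [  0   0  -2  |  -4   0   1 ]
R2 <- (1/4)*R2:  [   0    1  3/2  |  1/4  1/4    0 ]
R3 <- (1/-2)*R3:  [    0     0     1  |     2     0  -1/2 ]
R1 <- R1 - (2/5)*R3:  [    1     0     0  |  -3/5     0   1/5 ]
R2 <- R2 - (3/2)*R3:  [     0      1      0  |  -11/4    1/4    3/4 ]
Right block of [I | A^{-1}] is the inverse:
[  -3/5    0   1/5 ]
[ -11/4  1/4   3/4 ]
[     2    0  -1/2 ]

inverse = [-3/5 0 1/5; -11/4 1/4 3/4; 2 0 -1/2]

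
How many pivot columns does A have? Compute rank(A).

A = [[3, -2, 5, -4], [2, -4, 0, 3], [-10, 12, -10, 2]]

Row reduction:
R2 <- R2 - (2/3)*R1:  [     0   -8/3  -10/3   17/3 ]
R3 <- R3 - (-10/3)*R1:  [     0   16/3   20/3  -34/3 ]
R3 <- R3 - (-2)*R2:  [ 0  0  0  0 ]
Row echelon form:
[ 3    -2      5    -4 ]
[ 0  -8/3  -10/3  17/3 ]
[ 0     0      0     0 ]
Nonzero rows / pivot columns: 2

rank(A) = 2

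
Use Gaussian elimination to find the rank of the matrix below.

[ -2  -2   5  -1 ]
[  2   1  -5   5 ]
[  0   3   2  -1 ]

rank(A) = 3

Row reduction:
R2 <- R2 - (-1)*R1:  [  0  -1   0   4 ]
R3 <- R3 - (-3)*R2:  [  0   0   2  11 ]
Row echelon form:
[ -2  -2  5  -1 ]
[  0  -1  0   4 ]
[  0   0  2  11 ]
Nonzero rows / pivot columns: 3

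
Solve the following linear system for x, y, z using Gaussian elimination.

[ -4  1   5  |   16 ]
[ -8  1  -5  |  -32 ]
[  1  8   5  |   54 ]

(2, 4, 4)

Forward elimination on [A|b]:
R2 <- R2 - (2)*R1:  [   0   -1  -15  -64 ]
R3 <- R3 - (-1/4)*R1:  [    0  33/4  25/4    58 ]
R3 <- R3 - (-33/4)*R2:  [      0       0  -235/2    -470 ]
Row echelon form:
[ -4   1       5  |    16 ]
[  0  -1     -15  |   -64 ]
[  0   0  -235/2  |  -470 ]
Back-substitution:
z = (-470) / (-235/2) = 4
y = (-64 - (-15)*(4)) / -1 = 4
x = (16 - (1)*(4) - (5)*(4)) / -4 = 2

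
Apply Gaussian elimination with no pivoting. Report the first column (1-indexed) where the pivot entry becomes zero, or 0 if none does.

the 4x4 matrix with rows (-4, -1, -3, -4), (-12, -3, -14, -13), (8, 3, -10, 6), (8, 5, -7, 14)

first zero-pivot column = 2

Naive forward elimination:
R2 <- R2 - (3)*R1:  [  0   0  -5  -1 ]
R3 <- R3 - (-2)*R1:  [   0    1  -16   -2 ]
R4 <- R4 - (-2)*R1:  [   0    3  -13    6 ]
Matrix at this point:
[ -4  -1   -3  -4 ]
[  0   0   -5  -1 ]
[  0   1  -16  -2 ]
[  0   3  -13   6 ]
Pivot entry (2,2) is zero but row 3 has 1 in column 2 -> naive elimination stops; a row interchange (e.g. R2 <-> R3) would be required here.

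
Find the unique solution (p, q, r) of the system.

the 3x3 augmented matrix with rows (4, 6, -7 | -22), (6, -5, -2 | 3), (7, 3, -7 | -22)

(-5, -5, -4)

Forward elimination on [A|b]:
R2 <- R2 - (3/2)*R1:  [    0   -14  17/2    36 ]
R3 <- R3 - (7/4)*R1:  [     0  -15/2   21/4   33/2 ]
R3 <- R3 - (15/28)*R2:  [      0       0   39/56  -39/14 ]
Row echelon form:
[ 4    6     -7  |     -22 ]
[ 0  -14   17/2  |      36 ]
[ 0    0  39/56  |  -39/14 ]
Back-substitution:
r = (-39/14) / (39/56) = -4
q = (36 - (17/2)*(-4)) / -14 = -5
p = (-22 - (6)*(-5) - (-7)*(-4)) / 4 = -5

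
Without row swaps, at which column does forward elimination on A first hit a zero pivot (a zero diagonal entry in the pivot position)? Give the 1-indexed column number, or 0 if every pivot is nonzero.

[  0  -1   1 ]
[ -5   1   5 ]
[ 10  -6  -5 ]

Naive forward elimination:
Pivot entry (1,1) is zero but row 2 has -5 in column 1 -> naive elimination stops; a row interchange (e.g. R1 <-> R2) would be required here.

first zero-pivot column = 1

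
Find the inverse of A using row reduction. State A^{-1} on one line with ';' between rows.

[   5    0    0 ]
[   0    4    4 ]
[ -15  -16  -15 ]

inverse = [1/5 0 0; -3 -15/4 -1; 3 4 1]

Gauss-Jordan on [A | I]:
R1 <- (1/5)*R1:  [   1    0    0  |  1/5    0    0 ]
R3 <- R3 - (-15)*R1:  [   0  -16  -15  |    3    0    1 ]
R2 <- (1/4)*R2:  [   0    1    1  |    0  1/4    0 ]
R3 <- R3 - (-16)*R2:  [ 0  0  1  |  3  4  1 ]
R2 <- R2 - (1)*R3:  [     0      1      0  |     -3  -15/4     -1 ]
Right block of [I | A^{-1}] is the inverse:
[ 1/5      0   0 ]
[  -3  -15/4  -1 ]
[   3      4   1 ]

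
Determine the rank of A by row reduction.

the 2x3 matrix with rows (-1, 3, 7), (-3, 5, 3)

Row reduction:
R2 <- R2 - (3)*R1:  [   0   -4  -18 ]
Row echelon form:
[ -1   3    7 ]
[  0  -4  -18 ]
Nonzero rows / pivot columns: 2

rank(A) = 2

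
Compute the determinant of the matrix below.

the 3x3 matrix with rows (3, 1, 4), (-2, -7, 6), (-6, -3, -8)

Forward elimination:
R2 <- R2 - (-2/3)*R1:  [     0  -19/3   26/3 ]
R3 <- R3 - (-2)*R1:  [  0  -1   0 ]
R3 <- R3 - (3/19)*R2:  [      0       0  -26/19 ]
Upper-triangular form:
[ 3      1       4 ]
[ 0  -19/3    26/3 ]
[ 0      0  -26/19 ]
det(A) = (-1)^0 * (3) * (-19/3) * (-26/19) = 26  (0 row swaps -> sign +1)

det(A) = 26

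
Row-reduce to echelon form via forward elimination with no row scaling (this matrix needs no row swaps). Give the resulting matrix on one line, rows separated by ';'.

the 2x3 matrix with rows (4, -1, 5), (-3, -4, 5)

REF = [4 -1 5; 0 -19/4 35/4]

Forward elimination:
R2 <- R2 - (-3/4)*R1:  [     0  -19/4   35/4 ]
Row echelon form:
[ 4     -1     5 ]
[ 0  -19/4  35/4 ]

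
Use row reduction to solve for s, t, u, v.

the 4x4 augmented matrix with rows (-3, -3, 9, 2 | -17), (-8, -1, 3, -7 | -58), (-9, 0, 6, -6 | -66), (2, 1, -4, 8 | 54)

(2, -2, -3, 5)

Forward elimination on [A|b]:
R2 <- R2 - (8/3)*R1:  [     0      7    -21  -37/3  -38/3 ]
R3 <- R3 - (3)*R1:  [   0    9  -21  -12  -15 ]
R4 <- R4 - (-2/3)*R1:  [     0     -1      2   28/3  128/3 ]
R3 <- R3 - (9/7)*R2:  [    0     0     6  27/7   9/7 ]
R4 <- R4 - (-1/7)*R2:  [     0      0     -1   53/7  286/7 ]
R4 <- R4 - (-1/6)*R3:  [      0       0       0  115/14  575/14 ]
Row echelon form:
[ -3  -3    9       2  |     -17 ]
[  0   7  -21   -37/3  |   -38/3 ]
[  0   0    6    27/7  |     9/7 ]
[  0   0    0  115/14  |  575/14 ]
Back-substitution:
v = (575/14) / (115/14) = 5
u = (9/7 - (27/7)*(5)) / 6 = -3
t = (-38/3 - (-21)*(-3) - (-37/3)*(5)) / 7 = -2
s = (-17 - (-3)*(-2) - (9)*(-3) - (2)*(5)) / -3 = 2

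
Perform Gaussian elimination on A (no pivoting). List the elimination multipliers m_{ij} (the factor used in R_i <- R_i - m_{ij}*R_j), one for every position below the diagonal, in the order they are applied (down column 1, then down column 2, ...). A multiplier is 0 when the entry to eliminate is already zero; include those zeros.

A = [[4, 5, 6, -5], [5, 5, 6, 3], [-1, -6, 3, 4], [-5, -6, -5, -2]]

multipliers: 5/4, -1/4, -5/4, 19/5, -1/5, 11/51

Forward elimination:
R2 <- R2 - (5/4)*R1:  [    0  -5/4  -3/2  37/4 ]
R3 <- R3 - (-1/4)*R1:  [     0  -19/4    9/2   11/4 ]
R4 <- R4 - (-5/4)*R1:  [     0    1/4    5/2  -33/4 ]
R3 <- R3 - (19/5)*R2:  [      0       0    51/5  -162/5 ]
R4 <- R4 - (-1/5)*R2:  [     0      0   11/5  -32/5 ]
R4 <- R4 - (11/51)*R3:  [     0      0      0  10/17 ]
Multipliers (in order of application): m_{21} = 5/4, m_{31} = -1/4, m_{41} = -5/4, m_{32} = 19/5, m_{42} = -1/5, m_{43} = 11/51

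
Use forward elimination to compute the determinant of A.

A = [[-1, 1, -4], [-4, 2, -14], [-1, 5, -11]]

det(A) = -6

Forward elimination:
R2 <- R2 - (4)*R1:  [  0  -2   2 ]
R3 <- R3 - (1)*R1:  [  0   4  -7 ]
R3 <- R3 - (-2)*R2:  [  0   0  -3 ]
Upper-triangular form:
[ -1   1  -4 ]
[  0  -2   2 ]
[  0   0  -3 ]
det(A) = (-1)^0 * (-1) * (-2) * (-3) = -6  (0 row swaps -> sign +1)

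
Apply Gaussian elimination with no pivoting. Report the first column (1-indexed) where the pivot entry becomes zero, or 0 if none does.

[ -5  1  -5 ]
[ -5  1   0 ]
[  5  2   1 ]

first zero-pivot column = 2

Naive forward elimination:
R2 <- R2 - (1)*R1:  [ 0  0  5 ]
R3 <- R3 - (-1)*R1:  [  0   3  -4 ]
Matrix at this point:
[ -5  1  -5 ]
[  0  0   5 ]
[  0  3  -4 ]
Pivot entry (2,2) is zero but row 3 has 3 in column 2 -> naive elimination stops; a row interchange (e.g. R2 <-> R3) would be required here.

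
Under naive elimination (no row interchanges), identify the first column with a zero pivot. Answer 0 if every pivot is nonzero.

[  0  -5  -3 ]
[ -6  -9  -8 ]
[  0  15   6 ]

Naive forward elimination:
Pivot entry (1,1) is zero but row 2 has -6 in column 1 -> naive elimination stops; a row interchange (e.g. R1 <-> R2) would be required here.

first zero-pivot column = 1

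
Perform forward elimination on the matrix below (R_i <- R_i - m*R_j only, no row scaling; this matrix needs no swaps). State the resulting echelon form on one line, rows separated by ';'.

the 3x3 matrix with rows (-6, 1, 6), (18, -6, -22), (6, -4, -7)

Forward elimination:
R2 <- R2 - (-3)*R1:  [  0  -3  -4 ]
R3 <- R3 - (-1)*R1:  [  0  -3  -1 ]
R3 <- R3 - (1)*R2:  [ 0  0  3 ]
Row echelon form:
[ -6   1   6 ]
[  0  -3  -4 ]
[  0   0   3 ]

REF = [-6 1 6; 0 -3 -4; 0 0 3]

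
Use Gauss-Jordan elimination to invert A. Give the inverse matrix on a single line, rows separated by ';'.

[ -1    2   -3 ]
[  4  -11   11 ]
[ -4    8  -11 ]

Gauss-Jordan on [A | I]:
R1 <- (1/-1)*R1:  [  1  -2   3  |  -1   0   0 ]
R2 <- R2 - (4)*R1:  [  0  -3  -1  |   4   1   0 ]
R3 <- R3 - (-4)*R1:  [  0   0   1  |  -4   0   1 ]
R2 <- (1/-3)*R2:  [    0     1   1/3  |  -4/3  -1/3     0 ]
R1 <- R1 - (-2)*R2:  [     1      0   11/3  |  -11/3   -2/3      0 ]
R1 <- R1 - (11/3)*R3:  [     1      0      0  |     11   -2/3  -11/3 ]
R2 <- R2 - (1/3)*R3:  [    0     1     0  |     0  -1/3  -1/3 ]
Right block of [I | A^{-1}] is the inverse:
[ 11  -2/3  -11/3 ]
[  0  -1/3   -1/3 ]
[ -4     0      1 ]

inverse = [11 -2/3 -11/3; 0 -1/3 -1/3; -4 0 1]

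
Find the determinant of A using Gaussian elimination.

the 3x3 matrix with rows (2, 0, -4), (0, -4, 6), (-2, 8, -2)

Forward elimination:
R3 <- R3 - (-1)*R1:  [  0   8  -6 ]
R3 <- R3 - (-2)*R2:  [ 0  0  6 ]
Upper-triangular form:
[ 2   0  -4 ]
[ 0  -4   6 ]
[ 0   0   6 ]
det(A) = (-1)^0 * (2) * (-4) * (6) = -48  (0 row swaps -> sign +1)

det(A) = -48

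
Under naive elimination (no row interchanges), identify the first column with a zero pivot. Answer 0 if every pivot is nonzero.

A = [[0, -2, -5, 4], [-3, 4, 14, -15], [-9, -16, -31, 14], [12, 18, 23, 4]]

first zero-pivot column = 1

Naive forward elimination:
Pivot entry (1,1) is zero but row 2 has -3 in column 1 -> naive elimination stops; a row interchange (e.g. R1 <-> R2) would be required here.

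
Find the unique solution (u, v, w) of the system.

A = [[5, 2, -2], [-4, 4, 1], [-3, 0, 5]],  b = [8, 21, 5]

Forward elimination on [A|b]:
R2 <- R2 - (-4/5)*R1:  [     0   28/5   -3/5  137/5 ]
R3 <- R3 - (-3/5)*R1:  [    0   6/5  19/5  49/5 ]
R3 <- R3 - (3/14)*R2:  [     0      0  55/14  55/14 ]
Row echelon form:
[ 5     2     -2  |      8 ]
[ 0  28/5   -3/5  |  137/5 ]
[ 0     0  55/14  |  55/14 ]
Back-substitution:
w = (55/14) / (55/14) = 1
v = (137/5 - (-3/5)*(1)) / (28/5) = 5
u = (8 - (2)*(5) - (-2)*(1)) / 5 = 0

(0, 5, 1)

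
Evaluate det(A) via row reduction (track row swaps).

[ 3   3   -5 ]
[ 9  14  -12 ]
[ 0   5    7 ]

Forward elimination:
R2 <- R2 - (3)*R1:  [ 0  5  3 ]
R3 <- R3 - (1)*R2:  [ 0  0  4 ]
Upper-triangular form:
[ 3  3  -5 ]
[ 0  5   3 ]
[ 0  0   4 ]
det(A) = (-1)^0 * (3) * (5) * (4) = 60  (0 row swaps -> sign +1)

det(A) = 60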